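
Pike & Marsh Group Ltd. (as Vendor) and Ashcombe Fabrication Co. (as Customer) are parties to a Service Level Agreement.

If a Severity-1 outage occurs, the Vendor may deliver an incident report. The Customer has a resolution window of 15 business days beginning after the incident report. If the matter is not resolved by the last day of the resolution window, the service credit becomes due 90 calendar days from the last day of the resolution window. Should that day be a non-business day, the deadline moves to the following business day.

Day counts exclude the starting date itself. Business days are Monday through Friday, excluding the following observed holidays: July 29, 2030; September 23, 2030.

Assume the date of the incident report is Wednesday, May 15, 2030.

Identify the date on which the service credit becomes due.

The last day of the resolution window: 15 business days after Wednesday, May 15, 2030, skipping weekends — May 16, May 17, May 20, May 21, …, Jun 3, Jun 4, Jun 5 — lands on Wednesday, June 5, 2030.
The date on which the service credit becomes due: June 5, 2030 + 90 days = September 3, 2030. September 3, 2030 is a Tuesday and is not a listed holiday, so no roll-forward applies.

September 3, 2030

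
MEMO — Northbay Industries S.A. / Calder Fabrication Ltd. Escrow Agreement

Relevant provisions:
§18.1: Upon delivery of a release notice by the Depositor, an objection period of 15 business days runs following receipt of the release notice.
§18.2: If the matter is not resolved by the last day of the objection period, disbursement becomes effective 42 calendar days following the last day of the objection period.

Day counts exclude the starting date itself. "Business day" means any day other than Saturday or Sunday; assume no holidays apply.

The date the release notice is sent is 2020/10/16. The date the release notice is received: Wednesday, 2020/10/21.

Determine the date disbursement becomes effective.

2020/12/23

The last day of the objection period: counting 15 business days from Wednesday, 2020/10/21 (Oct 22, Oct 23, Oct 26, Oct 27, …, Nov 9, Nov 10, Nov 11, skipping weekends) reaches Wednesday, 2020/11/11.
The date disbursement becomes effective: 42 calendar days after 2020/11/11 is 2020/12/23.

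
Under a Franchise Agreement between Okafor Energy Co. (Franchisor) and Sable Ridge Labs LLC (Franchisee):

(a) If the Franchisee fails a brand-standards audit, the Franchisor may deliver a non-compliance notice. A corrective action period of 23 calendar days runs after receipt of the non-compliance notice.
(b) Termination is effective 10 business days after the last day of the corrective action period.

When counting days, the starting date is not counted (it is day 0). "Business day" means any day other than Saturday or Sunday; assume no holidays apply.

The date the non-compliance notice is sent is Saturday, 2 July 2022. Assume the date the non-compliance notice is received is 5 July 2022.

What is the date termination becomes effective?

The last day of the corrective action period: 23 calendar days after 5 July 2022 is 28 July 2022.
The date termination becomes effective: 10 business days after Thursday, 28 July 2022, skipping weekends — Jul 29, Aug 1, Aug 2, Aug 3, Aug 4, Aug 5, Aug 8, Aug 9, Aug 10, Aug 11 — lands on Thursday, 11 August 2022.

11 August 2022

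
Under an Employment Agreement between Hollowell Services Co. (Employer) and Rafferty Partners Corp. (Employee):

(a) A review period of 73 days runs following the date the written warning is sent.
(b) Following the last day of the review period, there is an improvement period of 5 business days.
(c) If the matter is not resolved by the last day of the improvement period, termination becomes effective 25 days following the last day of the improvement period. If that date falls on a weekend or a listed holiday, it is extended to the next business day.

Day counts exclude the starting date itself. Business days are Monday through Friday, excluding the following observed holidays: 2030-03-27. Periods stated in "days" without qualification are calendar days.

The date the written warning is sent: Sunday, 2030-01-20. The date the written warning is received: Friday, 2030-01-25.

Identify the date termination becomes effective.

Adding 73 calendar days to 2030-01-20 gives 2030-04-03, which is the last day of the review period.
The last day of the improvement period: counting 5 business days from Wednesday, 2030-04-03 (Apr 4, Apr 5, Apr 8, Apr 9, Apr 10, skipping weekends) reaches Wednesday, 2030-04-10.
The date termination becomes effective: 2030-04-10 + 25 days = 2030-05-05. That falls on a Sunday, so it rolls to the next business day, Monday, 2030-05-06.

2030-05-06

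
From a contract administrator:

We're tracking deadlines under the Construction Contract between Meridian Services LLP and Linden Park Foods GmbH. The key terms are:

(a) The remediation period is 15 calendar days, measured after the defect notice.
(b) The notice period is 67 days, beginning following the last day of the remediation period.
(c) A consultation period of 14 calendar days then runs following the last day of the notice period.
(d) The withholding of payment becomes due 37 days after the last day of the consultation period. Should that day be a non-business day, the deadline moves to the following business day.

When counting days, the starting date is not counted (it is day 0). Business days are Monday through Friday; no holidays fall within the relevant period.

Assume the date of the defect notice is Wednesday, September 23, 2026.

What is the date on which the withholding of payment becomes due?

The last day of the remediation period: 15 calendar days after September 23, 2026 is October 8, 2026.
The last day of the notice period: 67 calendar days after October 8, 2026 is December 14, 2026.
The last day of the consultation period: December 14, 2026 + 14 days = December 28, 2026.
The date on which the withholding of payment becomes due: December 28, 2026 + 37 days = February 3, 2027. February 3, 2027 is a Wednesday, so no roll-forward applies.

February 3, 2027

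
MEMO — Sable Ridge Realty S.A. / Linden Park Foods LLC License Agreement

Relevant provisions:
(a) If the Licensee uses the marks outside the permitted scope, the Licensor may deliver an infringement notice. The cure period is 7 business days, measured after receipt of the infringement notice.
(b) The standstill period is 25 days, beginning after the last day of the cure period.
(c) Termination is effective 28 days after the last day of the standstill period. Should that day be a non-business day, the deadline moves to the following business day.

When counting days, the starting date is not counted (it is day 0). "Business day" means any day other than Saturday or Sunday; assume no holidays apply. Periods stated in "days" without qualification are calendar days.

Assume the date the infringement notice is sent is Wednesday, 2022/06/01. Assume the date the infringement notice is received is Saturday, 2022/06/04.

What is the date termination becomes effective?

From Saturday, 2022/06/04, 7 business days (Jun 6, Jun 7, Jun 8, Jun 9, Jun 10, Jun 13, Jun 14, skipping weekends) brings us to Tuesday, 2022/06/14, which is the last day of the cure period.
The last day of the standstill period: 25 calendar days after 2022/06/14 is 2022/07/09.
The date termination becomes effective: 2022/07/09 + 28 days = 2022/08/06. That falls on a Saturday, so it rolls to the next business day, Monday, 2022/08/08.

2022/08/08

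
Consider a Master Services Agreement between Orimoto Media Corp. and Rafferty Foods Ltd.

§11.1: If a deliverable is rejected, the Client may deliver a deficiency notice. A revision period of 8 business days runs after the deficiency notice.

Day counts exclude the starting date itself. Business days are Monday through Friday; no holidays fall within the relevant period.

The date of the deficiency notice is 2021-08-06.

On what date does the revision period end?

2021-08-18

The last day of the revision period: counting 8 business days from Friday, 2021-08-06 (Aug 9, Aug 10, Aug 11, Aug 12, Aug 13, Aug 16, Aug 17, Aug 18, skipping weekends) reaches Wednesday, 2021-08-18.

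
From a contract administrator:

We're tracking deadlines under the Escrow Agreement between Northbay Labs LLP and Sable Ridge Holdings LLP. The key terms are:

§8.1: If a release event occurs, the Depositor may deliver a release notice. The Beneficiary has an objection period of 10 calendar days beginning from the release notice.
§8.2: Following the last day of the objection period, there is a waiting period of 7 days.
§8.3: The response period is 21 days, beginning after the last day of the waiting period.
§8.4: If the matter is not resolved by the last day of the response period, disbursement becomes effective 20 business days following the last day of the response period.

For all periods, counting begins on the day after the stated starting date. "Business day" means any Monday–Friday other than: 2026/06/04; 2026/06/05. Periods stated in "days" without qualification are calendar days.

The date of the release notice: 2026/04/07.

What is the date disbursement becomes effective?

The last day of the objection period: 10 calendar days after 2026/04/07 is 2026/04/17.
Adding 7 calendar days to 2026/04/17 gives 2026/04/24, which is the last day of the waiting period.
Adding 21 calendar days to 2026/04/24 gives 2026/05/15, which is the last day of the response period.
The date disbursement becomes effective: 20 business days after Friday, 2026/05/15, skipping weekends and the listed holidays on Jun 4, Jun 5 — May 18, May 19, May 20, May 21, …, Jun 12, Jun 15, Jun 16 — lands on Tuesday, 2026/06/16.

2026/06/16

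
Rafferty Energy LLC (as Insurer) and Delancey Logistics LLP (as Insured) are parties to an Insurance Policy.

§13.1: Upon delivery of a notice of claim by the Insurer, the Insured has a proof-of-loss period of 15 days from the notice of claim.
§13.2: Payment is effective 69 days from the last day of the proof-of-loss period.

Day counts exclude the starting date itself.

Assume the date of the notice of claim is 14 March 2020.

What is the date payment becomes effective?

6 June 2020

Adding 15 calendar days to 14 March 2020 gives 29 March 2020, which is the last day of the proof-of-loss period.
The date payment becomes effective: 29 March 2020 + 69 days = 6 June 2020.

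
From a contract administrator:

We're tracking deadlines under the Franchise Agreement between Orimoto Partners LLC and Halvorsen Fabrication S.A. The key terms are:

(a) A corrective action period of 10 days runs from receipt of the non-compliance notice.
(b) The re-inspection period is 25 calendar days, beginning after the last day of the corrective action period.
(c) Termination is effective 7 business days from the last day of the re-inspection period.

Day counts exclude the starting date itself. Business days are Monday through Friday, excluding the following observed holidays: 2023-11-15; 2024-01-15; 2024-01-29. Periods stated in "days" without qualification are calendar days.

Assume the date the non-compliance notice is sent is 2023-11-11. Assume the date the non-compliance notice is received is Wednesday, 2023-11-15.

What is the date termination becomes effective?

The last day of the corrective action period: 2023-11-15 + 10 days = 2023-11-25.
The last day of the re-inspection period: 2023-11-25 + 25 days = 2023-12-20.
From Wednesday, 2023-12-20, 7 business days (Dec 21, Dec 22, Dec 25, Dec 26, Dec 27, Dec 28, Dec 29, skipping weekends) brings us to Friday, 2023-12-29, which is the date termination becomes effective.

2023-12-29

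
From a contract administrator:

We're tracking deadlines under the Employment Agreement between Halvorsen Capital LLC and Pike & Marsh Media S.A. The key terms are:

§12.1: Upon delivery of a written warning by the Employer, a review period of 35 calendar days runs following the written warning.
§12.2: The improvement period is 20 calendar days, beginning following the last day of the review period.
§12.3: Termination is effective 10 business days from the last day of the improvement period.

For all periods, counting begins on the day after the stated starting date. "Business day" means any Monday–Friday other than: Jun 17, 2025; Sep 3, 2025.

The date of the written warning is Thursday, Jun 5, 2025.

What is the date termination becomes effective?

Aug 13, 2025

The last day of the review period: 35 calendar days after Jun 5, 2025 is Jul 10, 2025.
The last day of the improvement period: 20 calendar days after Jul 10, 2025 is Jul 30, 2025.
The date termination becomes effective: counting 10 business days from Wednesday, Jul 30, 2025 (Jul 31, Aug 1, Aug 4, Aug 5, Aug 6, Aug 7, Aug 8, Aug 11, Aug 12, Aug 13, skipping weekends) reaches Wednesday, Aug 13, 2025.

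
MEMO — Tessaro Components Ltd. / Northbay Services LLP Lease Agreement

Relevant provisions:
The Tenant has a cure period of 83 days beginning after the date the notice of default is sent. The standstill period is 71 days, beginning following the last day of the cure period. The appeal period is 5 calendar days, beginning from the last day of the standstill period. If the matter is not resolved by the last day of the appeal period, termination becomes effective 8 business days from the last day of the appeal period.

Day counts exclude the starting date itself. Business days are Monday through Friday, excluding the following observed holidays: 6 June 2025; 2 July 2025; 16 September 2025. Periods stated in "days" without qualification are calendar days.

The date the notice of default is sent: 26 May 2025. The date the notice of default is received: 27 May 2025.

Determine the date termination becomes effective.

The last day of the cure period: 83 calendar days after 26 May 2025 is 17 August 2025.
The last day of the standstill period: 71 calendar days after 17 August 2025 is 27 October 2025.
Adding 5 calendar days to 27 October 2025 gives 1 November 2025, which is the last day of the appeal period.
The date termination becomes effective: 8 business days after Saturday, 1 November 2025, skipping weekends — Nov 3, Nov 4, Nov 5, Nov 6, Nov 7, Nov 10, Nov 11, Nov 12 — lands on Wednesday, 12 November 2025.

12 November 2025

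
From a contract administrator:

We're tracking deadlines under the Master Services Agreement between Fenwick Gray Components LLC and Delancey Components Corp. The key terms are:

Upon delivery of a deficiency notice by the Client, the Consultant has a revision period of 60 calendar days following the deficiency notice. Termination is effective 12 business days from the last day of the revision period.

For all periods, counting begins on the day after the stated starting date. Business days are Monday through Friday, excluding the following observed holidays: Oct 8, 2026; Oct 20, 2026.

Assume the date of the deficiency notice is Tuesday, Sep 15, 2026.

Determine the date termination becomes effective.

Dec 1, 2026

Adding 60 calendar days to Sep 15, 2026 gives Nov 14, 2026, which is the last day of the revision period.
The date termination becomes effective: counting 12 business days from Saturday, Nov 14, 2026 (Nov 16, Nov 17, Nov 18, Nov 19, …, Nov 27, Nov 30, Dec 1, skipping weekends) reaches Tuesday, Dec 1, 2026.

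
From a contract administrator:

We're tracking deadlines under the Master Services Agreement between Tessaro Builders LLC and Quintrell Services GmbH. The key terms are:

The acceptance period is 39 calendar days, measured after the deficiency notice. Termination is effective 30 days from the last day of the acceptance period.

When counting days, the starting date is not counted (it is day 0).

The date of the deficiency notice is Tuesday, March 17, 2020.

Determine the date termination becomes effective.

Adding 39 calendar days to March 17, 2020 gives April 25, 2020, which is the last day of the acceptance period.
The date termination becomes effective: April 25, 2020 + 30 days = May 25, 2020.

May 25, 2020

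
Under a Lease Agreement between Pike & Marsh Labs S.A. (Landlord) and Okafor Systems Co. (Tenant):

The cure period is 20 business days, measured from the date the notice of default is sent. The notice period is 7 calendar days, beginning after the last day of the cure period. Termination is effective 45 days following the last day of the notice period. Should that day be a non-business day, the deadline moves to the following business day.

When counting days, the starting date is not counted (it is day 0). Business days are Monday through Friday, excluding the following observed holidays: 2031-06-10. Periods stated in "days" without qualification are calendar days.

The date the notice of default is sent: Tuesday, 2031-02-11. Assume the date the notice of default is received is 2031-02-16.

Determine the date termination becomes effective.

2031-05-02

From Tuesday, 2031-02-11, 20 business days (Feb 12, Feb 13, Feb 14, Feb 17, …, Mar 7, Mar 10, Mar 11, skipping weekends) brings us to Tuesday, 2031-03-11, which is the last day of the cure period.
Adding 7 calendar days to 2031-03-11 gives 2031-03-18, which is the last day of the notice period.
The date termination becomes effective: 2031-03-18 + 45 days = 2031-05-02. 2031-05-02 is a Friday and is not a listed holiday, so no roll-forward applies.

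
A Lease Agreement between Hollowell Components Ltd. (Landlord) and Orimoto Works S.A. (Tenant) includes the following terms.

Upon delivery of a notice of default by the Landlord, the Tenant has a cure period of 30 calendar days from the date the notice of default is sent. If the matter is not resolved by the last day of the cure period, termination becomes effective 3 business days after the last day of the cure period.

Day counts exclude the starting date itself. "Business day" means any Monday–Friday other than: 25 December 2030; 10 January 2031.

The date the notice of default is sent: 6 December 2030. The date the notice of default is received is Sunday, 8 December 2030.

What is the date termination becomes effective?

8 January 2031

The last day of the cure period: 6 December 2030 + 30 days = 5 January 2031.
From Sunday, 5 January 2031, 3 business days (Jan 6, Jan 7, Jan 8, skipping weekends) brings us to Wednesday, 8 January 2031, which is the date termination becomes effective.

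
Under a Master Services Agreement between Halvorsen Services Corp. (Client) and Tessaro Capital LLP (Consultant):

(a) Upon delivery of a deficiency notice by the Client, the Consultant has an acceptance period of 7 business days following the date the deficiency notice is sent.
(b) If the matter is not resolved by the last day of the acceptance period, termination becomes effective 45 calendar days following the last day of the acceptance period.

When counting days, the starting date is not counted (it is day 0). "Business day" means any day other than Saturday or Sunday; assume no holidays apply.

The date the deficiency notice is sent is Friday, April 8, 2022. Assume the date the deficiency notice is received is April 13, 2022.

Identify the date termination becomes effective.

From Friday, April 8, 2022, 7 business days (Apr 11, Apr 12, Apr 13, Apr 14, Apr 15, Apr 18, Apr 19, skipping weekends) brings us to Tuesday, April 19, 2022, which is the last day of the acceptance period.
The date termination becomes effective: 45 calendar days after April 19, 2022 is June 3, 2022.

June 3, 2022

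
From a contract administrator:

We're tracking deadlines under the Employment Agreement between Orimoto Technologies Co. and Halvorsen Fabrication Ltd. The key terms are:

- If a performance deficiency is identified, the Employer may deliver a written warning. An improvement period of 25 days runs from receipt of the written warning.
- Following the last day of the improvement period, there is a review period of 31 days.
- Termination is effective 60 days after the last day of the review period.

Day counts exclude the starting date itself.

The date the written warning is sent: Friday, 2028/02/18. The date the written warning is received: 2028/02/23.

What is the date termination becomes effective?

Adding 25 calendar days to 2028/02/23 gives 2028/03/19, which is the last day of the improvement period.
Adding 31 calendar days to 2028/03/19 gives 2028/04/19, which is the last day of the review period.
The date termination becomes effective: 60 calendar days after 2028/04/19 is 2028/06/18.

2028/06/18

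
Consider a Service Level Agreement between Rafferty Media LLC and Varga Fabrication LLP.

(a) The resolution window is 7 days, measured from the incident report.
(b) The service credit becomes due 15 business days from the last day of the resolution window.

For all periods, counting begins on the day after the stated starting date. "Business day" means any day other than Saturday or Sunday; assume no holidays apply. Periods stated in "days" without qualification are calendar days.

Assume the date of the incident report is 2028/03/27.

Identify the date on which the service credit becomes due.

The last day of the resolution window: 7 calendar days after 2028/03/27 is 2028/04/03.
The date on which the service credit becomes due: counting 15 business days from Monday, 2028/04/03 (Apr 4, Apr 5, Apr 6, Apr 7, …, Apr 20, Apr 21, Apr 24, skipping weekends) reaches Monday, 2028/04/24.

2028/04/24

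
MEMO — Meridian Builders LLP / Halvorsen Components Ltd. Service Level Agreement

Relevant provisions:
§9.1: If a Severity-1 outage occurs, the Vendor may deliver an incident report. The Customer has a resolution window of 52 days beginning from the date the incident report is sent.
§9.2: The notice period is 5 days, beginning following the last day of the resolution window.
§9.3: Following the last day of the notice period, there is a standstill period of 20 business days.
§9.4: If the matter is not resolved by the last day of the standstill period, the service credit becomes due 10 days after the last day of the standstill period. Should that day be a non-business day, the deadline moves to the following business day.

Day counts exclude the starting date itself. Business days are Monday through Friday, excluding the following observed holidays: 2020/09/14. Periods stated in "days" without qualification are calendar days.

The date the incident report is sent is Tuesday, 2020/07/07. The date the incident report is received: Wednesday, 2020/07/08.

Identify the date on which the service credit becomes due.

2020/10/12

The last day of the resolution window: 52 calendar days after 2020/07/07 is 2020/08/28.
The last day of the notice period: 2020/08/28 + 5 days = 2020/09/02.
The last day of the standstill period: counting 20 business days from Wednesday, 2020/09/02 (Sep 3, Sep 4, Sep 7, Sep 8, …, Sep 29, Sep 30, Oct 1, skipping weekends and the listed holiday on Sep 14) reaches Thursday, 2020/10/01.
The date on which the service credit becomes due: 2020/10/01 + 10 days = 2020/10/11. That falls on a Sunday, so it rolls to the next business day, Monday, 2020/10/12.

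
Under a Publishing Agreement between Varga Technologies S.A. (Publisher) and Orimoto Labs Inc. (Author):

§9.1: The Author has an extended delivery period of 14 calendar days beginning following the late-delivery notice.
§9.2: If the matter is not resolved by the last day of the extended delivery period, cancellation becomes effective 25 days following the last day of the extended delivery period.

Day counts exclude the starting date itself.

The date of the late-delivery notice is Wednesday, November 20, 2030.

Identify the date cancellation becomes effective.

December 29, 2030

Adding 14 calendar days to November 20, 2030 gives December 4, 2030, which is the last day of the extended delivery period.
Adding 25 calendar days to December 4, 2030 gives December 29, 2030, which is the date cancellation becomes effective.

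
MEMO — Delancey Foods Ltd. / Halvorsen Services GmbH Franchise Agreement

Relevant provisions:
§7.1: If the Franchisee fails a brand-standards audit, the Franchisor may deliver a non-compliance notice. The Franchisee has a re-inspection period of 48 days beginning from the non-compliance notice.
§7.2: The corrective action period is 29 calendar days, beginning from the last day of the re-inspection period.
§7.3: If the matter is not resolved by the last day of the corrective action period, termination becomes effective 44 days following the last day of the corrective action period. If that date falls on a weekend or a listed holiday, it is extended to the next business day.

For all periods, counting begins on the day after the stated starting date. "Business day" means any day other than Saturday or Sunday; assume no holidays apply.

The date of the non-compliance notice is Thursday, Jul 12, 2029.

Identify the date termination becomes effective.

The last day of the re-inspection period: 48 calendar days after Jul 12, 2029 is Aug 29, 2029.
The last day of the corrective action period: Aug 29, 2029 + 29 days = Sep 27, 2029.
The date termination becomes effective: 44 calendar days after Sep 27, 2029 is Nov 10, 2029. That falls on a Saturday, so it rolls to the next business day, Monday, Nov 12, 2029.

Nov 12, 2029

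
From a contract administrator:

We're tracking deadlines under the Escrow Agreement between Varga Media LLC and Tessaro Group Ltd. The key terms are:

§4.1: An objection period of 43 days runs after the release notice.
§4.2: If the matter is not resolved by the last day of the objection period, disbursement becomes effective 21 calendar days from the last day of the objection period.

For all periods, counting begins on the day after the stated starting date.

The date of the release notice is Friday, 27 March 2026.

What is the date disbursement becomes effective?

30 May 2026

The last day of the objection period: 43 calendar days after 27 March 2026 is 9 May 2026.
Adding 21 calendar days to 9 May 2026 gives 30 May 2026, which is the date disbursement becomes effective.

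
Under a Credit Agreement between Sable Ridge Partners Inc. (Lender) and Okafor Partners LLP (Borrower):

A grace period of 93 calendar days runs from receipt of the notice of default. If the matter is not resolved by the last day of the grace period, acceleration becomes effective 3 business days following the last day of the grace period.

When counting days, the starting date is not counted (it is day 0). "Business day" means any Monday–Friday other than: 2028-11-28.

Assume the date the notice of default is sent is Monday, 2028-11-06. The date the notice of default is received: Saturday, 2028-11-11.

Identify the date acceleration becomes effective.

2029-02-15

Adding 93 calendar days to 2028-11-11 gives 2029-02-12, which is the last day of the grace period.
The date acceleration becomes effective: counting 3 business days from Monday, 2029-02-12 (Feb 13, Feb 14, Feb 15, skipping weekends) reaches Thursday, 2029-02-15.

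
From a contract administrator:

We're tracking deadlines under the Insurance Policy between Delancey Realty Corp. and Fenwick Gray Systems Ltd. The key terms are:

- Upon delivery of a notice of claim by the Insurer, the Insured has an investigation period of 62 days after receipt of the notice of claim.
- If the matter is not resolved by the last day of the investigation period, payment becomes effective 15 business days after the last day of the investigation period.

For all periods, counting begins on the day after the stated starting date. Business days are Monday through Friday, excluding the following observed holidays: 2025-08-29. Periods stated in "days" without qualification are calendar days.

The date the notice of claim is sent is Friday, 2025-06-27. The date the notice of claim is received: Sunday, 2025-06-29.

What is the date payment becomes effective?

2025-09-19

The last day of the investigation period: 2025-06-29 + 62 days = 2025-08-30.
From Saturday, 2025-08-30, 15 business days (Sep 1, Sep 2, Sep 3, Sep 4, …, Sep 17, Sep 18, Sep 19, skipping weekends) brings us to Friday, 2025-09-19, which is the date payment becomes effective.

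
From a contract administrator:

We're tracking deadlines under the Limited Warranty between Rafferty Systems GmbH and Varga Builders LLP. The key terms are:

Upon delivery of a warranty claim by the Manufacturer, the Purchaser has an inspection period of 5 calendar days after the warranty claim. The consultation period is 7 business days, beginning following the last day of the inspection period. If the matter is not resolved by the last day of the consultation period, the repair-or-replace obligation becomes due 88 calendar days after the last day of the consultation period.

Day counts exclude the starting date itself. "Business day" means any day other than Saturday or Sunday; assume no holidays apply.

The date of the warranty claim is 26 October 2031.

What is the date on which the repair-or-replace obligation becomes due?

The last day of the inspection period: 5 calendar days after 26 October 2031 is 31 October 2031.
The last day of the consultation period: counting 7 business days from Friday, 31 October 2031 (Nov 3, Nov 4, Nov 5, Nov 6, Nov 7, Nov 10, Nov 11, skipping weekends) reaches Tuesday, 11 November 2031.
Adding 88 calendar days to 11 November 2031 gives 7 February 2032, which is the date on which the repair-or-replace obligation becomes due.

7 February 2032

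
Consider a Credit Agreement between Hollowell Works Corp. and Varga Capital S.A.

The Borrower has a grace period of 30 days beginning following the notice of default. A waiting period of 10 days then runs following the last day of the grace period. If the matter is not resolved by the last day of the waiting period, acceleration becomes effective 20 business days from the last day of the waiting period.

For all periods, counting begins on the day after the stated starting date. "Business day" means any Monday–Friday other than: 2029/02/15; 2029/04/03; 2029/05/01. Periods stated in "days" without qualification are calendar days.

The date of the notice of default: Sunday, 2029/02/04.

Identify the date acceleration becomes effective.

The last day of the grace period: 30 calendar days after 2029/02/04 is 2029/03/06.
Adding 10 calendar days to 2029/03/06 gives 2029/03/16, which is the last day of the waiting period.
The date acceleration becomes effective: 20 business days after Friday, 2029/03/16, skipping weekends and the listed holiday on Apr 3 — Mar 19, Mar 20, Mar 21, Mar 22, …, Apr 12, Apr 13, Apr 16 — lands on Monday, 2029/04/16.

2029/04/16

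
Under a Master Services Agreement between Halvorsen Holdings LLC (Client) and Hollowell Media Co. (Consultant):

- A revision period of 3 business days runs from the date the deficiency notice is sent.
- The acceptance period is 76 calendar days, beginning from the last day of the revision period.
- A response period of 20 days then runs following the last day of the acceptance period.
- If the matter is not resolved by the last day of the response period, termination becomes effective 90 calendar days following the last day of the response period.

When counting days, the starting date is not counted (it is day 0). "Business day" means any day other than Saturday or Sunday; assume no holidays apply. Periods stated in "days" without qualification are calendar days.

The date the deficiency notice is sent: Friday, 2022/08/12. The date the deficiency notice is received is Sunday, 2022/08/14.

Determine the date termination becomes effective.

The last day of the revision period: counting 3 business days from Friday, 2022/08/12 (Aug 15, Aug 16, Aug 17, skipping weekends) reaches Wednesday, 2022/08/17.
Adding 76 calendar days to 2022/08/17 gives 2022/11/01, which is the last day of the acceptance period.
The last day of the response period: 2022/11/01 + 20 days = 2022/11/21.
The date termination becomes effective: 2022/11/21 + 90 days = 2023/02/19.

2023/02/19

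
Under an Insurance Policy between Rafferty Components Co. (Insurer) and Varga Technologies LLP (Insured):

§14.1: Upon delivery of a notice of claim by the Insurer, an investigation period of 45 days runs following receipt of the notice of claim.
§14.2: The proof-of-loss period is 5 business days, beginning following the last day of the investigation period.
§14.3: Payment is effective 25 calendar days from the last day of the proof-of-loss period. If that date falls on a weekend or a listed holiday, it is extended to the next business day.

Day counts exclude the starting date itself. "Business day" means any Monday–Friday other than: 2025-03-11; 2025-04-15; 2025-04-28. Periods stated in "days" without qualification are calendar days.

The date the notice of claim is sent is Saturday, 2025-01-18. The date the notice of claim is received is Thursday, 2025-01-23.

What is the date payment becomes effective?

The last day of the investigation period: 45 calendar days after 2025-01-23 is 2025-03-09.
From Sunday, 2025-03-09, 5 business days (Mar 10, Mar 12, Mar 13, Mar 14, Mar 17, skipping weekends and the listed holiday on Mar 11) brings us to Monday, 2025-03-17, which is the last day of the proof-of-loss period.
The date payment becomes effective: 2025-03-17 + 25 days = 2025-04-11. 2025-04-11 is a Friday and is not a listed holiday, so no roll-forward applies.

2025-04-11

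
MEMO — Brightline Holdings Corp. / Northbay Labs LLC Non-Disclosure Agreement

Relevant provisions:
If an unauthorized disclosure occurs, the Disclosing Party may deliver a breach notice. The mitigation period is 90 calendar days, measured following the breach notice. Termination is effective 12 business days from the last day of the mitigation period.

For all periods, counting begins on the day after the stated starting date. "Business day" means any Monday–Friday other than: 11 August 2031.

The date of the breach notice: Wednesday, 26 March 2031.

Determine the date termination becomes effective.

Adding 90 calendar days to 26 March 2031 gives 24 June 2031, which is the last day of the mitigation period.
The date termination becomes effective: 12 business days after Tuesday, 24 June 2031, skipping weekends — Jun 25, Jun 26, Jun 27, Jun 30, …, Jul 8, Jul 9, Jul 10 — lands on Thursday, 10 July 2031.

10 July 2031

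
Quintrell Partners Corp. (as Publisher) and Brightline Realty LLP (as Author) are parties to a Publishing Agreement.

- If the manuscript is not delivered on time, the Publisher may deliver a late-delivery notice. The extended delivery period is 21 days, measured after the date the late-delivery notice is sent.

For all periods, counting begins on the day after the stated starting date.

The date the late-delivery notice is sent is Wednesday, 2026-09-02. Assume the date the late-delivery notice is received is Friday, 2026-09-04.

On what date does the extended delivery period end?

2026-09-23

The last day of the extended delivery period: 2026-09-02 + 21 days = 2026-09-23.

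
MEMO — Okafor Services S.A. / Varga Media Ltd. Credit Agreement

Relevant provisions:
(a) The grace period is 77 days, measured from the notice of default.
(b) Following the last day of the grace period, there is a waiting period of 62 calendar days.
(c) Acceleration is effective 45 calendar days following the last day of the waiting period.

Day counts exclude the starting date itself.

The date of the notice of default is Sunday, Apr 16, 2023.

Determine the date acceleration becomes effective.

Oct 17, 2023

Adding 77 calendar days to Apr 16, 2023 gives Jul 2, 2023, which is the last day of the grace period.
The last day of the waiting period: 62 calendar days after Jul 2, 2023 is Sep 2, 2023.
The date acceleration becomes effective: Sep 2, 2023 + 45 days = Oct 17, 2023.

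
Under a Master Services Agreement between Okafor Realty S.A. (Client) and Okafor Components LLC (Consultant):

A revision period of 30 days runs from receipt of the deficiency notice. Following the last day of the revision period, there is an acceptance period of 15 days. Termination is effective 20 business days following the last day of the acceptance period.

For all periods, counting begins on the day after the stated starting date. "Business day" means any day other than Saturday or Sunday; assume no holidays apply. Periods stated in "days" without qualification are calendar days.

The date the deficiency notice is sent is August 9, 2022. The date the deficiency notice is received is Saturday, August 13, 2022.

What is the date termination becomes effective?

The last day of the revision period: 30 calendar days after August 13, 2022 is September 12, 2022.
The last day of the acceptance period: September 12, 2022 + 15 days = September 27, 2022.
From Tuesday, September 27, 2022, 20 business days (Sep 28, Sep 29, Sep 30, Oct 3, …, Oct 21, Oct 24, Oct 25, skipping weekends) brings us to Tuesday, October 25, 2022, which is the date termination becomes effective.

October 25, 2022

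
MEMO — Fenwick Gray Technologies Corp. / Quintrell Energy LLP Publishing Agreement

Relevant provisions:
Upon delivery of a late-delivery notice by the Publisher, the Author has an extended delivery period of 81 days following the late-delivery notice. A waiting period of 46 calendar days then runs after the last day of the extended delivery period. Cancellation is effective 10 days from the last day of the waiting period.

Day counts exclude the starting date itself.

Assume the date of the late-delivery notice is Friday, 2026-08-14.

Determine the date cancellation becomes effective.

2026-12-29

The last day of the extended delivery period: 2026-08-14 + 81 days = 2026-11-03.
The last day of the waiting period: 2026-11-03 + 46 days = 2026-12-19.
The date cancellation becomes effective: 10 calendar days after 2026-12-19 is 2026-12-29.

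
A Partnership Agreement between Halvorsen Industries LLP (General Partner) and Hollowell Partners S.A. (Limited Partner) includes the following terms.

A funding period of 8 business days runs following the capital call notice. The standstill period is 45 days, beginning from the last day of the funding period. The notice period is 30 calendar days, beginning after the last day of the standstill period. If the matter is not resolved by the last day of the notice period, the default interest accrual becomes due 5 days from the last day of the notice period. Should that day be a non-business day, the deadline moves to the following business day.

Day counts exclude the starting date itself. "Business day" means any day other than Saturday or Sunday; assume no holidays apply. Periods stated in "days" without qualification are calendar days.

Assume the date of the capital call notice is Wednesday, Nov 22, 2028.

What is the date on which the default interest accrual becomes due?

The last day of the funding period: counting 8 business days from Wednesday, Nov 22, 2028 (Nov 23, Nov 24, Nov 27, Nov 28, Nov 29, Nov 30, Dec 1, Dec 4, skipping weekends) reaches Monday, Dec 4, 2028.
The last day of the standstill period: 45 calendar days after Dec 4, 2028 is Jan 18, 2029.
Adding 30 calendar days to Jan 18, 2029 gives Feb 17, 2029, which is the last day of the notice period.
The date on which the default interest accrual becomes due: 5 calendar days after Feb 17, 2029 is Feb 22, 2029. Feb 22, 2029 is a Thursday, so no roll-forward applies.

Feb 22, 2029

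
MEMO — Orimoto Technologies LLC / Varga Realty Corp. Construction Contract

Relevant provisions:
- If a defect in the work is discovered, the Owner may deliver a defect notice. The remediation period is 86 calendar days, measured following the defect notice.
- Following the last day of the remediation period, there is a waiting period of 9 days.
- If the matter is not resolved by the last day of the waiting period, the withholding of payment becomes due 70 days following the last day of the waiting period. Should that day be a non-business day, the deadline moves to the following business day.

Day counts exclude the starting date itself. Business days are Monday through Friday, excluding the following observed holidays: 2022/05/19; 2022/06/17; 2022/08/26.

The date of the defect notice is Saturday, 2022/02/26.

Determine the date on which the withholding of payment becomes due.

2022/08/10

Adding 86 calendar days to 2022/02/26 gives 2022/05/23, which is the last day of the remediation period.
Adding 9 calendar days to 2022/05/23 gives 2022/06/01, which is the last day of the waiting period.
Adding 70 calendar days to 2022/06/01 gives 2022/08/10, which is the date on which the withholding of payment becomes due. 2022/08/10 is a Wednesday and is not a listed holiday, so no roll-forward applies.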